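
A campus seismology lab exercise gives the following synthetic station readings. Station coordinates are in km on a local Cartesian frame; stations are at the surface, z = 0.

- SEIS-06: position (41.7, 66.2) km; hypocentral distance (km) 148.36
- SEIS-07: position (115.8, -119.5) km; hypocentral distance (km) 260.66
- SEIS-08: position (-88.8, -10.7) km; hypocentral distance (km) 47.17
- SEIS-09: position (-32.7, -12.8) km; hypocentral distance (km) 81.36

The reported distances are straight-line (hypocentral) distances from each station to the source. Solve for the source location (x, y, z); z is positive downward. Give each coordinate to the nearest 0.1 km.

(-98.5, 26.3, 27.6)

Each station gives a sphere (x−x_i)² + (y−y_i)² + z² = d_i² (stations at z=0).
Subtracting the SEIS-06 sphere from SEIS-07 and SEIS-08: z² cancels, leaving linear equations in x and y:
148.2 x − 371.4 y = -24364.39
-261.0 x − 153.8 y = 21664.28
Solving: x ≈ -98.501, y ≈ 26.297 km (keep extra digits for the depth step; rounded: -98.5, 26.3).
Then from the SEIS-06 sphere: z² = 148.36² − (x − 41.7)² − (y − 66.2)² with x = -98.501, y = 26.297, so z ≈ 27.607 ≈ 27.6 km.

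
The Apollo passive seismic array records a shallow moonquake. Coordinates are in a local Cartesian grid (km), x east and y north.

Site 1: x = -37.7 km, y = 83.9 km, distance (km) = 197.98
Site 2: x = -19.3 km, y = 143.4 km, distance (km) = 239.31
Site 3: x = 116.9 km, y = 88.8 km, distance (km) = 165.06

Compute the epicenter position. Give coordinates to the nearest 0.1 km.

Circle about each station: (x + 37.7)² + (y − 83.9)² = 197.98²; (x + 19.3)² + (y − 143.4)² = 239.31²; (x − 116.9)² + (y − 88.8)² = 165.06².
Subtracting the Site 1 equation from the Site 2 and Site 3 equations removes the quadratic terms:
36.8 x + 119.0 y = -5597.65
309.2 x + 9.8 y = 25041.83
Solving the 2×2 system: x ≈ 83.3, y ≈ -72.8 km.

x ≈ 83.3 km, y ≈ -72.8 km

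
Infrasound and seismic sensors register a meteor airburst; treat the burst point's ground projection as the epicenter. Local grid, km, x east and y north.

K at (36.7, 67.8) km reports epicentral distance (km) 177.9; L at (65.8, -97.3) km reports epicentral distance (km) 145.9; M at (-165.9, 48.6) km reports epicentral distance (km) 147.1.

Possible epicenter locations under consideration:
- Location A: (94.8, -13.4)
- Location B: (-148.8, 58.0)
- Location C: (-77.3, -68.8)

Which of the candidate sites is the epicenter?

Location C

For each candidate, compare |candidate − station| to the reported distance:
Location A: residuals K 78.1, L 57.1, M 120.9 → max 120.9 km
Location B: residuals K 7.9, L 119.0, M 127.6 → max 127.6 km
Location C: residuals K 0.0, L 0.0, M 0.0 → max 0.0 km
Only Location C has all residuals ≈ 0.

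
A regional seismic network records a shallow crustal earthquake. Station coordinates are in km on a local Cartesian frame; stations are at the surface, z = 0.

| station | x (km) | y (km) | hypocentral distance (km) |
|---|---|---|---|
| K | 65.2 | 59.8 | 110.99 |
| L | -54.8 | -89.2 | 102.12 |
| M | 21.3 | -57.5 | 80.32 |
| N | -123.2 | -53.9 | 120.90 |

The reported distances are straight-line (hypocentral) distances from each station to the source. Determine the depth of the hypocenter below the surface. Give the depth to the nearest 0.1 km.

Each station gives a sphere (x−x_i)² + (y−y_i)² + z² = d_i² (stations at z=0).
Subtracting the K sphere from L and M: z² cancels, leaving linear equations in x and y:
-240.0 x − 298.0 y = 5022.89
-87.8 x − 234.6 y = 1800.34
Solving: x ≈ -21.297, y ≈ 0.296 km (keep extra digits for the depth step; rounded: -21.3, 0.3).
Then from the K sphere: z² = 110.99² − (x − 65.2)² − (y − 59.8)² with x = -21.297, y = 0.296, so z ≈ 36.004 ≈ 36.0 km.

z ≈ 36.0 km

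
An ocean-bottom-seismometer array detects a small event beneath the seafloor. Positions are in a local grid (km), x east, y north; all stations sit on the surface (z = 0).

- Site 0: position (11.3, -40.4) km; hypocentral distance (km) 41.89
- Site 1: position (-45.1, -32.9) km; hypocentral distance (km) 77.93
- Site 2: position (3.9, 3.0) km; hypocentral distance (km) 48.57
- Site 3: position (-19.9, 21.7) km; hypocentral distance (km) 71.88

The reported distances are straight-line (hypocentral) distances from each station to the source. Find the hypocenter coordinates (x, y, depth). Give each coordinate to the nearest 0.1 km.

Each station gives a sphere (x−x_i)² + (y−y_i)² + z² = d_i² (stations at z=0).
Subtracting the Site 0 sphere from Site 1 and Site 2: z² cancels, leaving linear equations in x and y:
-112.8 x + 15.0 y = -2961.74
-14.8 x + 86.8 y = -2339.91
Solving: x ≈ 23.198, y ≈ -23.002 km (keep extra digits for the depth step; rounded: 23.2, -23.0).
Then from the Site 0 sphere: z² = 41.89² − (x − 11.3)² − (y + 40.4)² with x = 23.198, y = -23.002, so z ≈ 36.201 ≈ 36.2 km.

(23.2, -23.0, 36.2)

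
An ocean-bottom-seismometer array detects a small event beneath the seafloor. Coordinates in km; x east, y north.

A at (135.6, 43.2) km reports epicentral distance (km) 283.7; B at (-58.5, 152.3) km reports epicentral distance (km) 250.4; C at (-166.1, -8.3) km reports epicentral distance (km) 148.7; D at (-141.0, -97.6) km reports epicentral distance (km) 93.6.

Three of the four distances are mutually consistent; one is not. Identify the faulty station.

Solve using three stations at a time. Using B, C, D (subtract circle equations pairwise → linear system) gives (x, y) ≈ (-47.4, -97.9).
Distances from that point to each station vs reported:
  A: calculated 231.0 vs reported 283.7 → residual 52.7 km
  B: calculated 250.4 vs reported 250.4 → residual 0.0 km
  C: calculated 148.7 vs reported 148.7 → residual 0.0 km
  D: calculated 93.6 vs reported 93.6 → residual 0.0 km
B, C, D are mutually consistent (residuals ≈ 0); A is off by 52.7 km.

A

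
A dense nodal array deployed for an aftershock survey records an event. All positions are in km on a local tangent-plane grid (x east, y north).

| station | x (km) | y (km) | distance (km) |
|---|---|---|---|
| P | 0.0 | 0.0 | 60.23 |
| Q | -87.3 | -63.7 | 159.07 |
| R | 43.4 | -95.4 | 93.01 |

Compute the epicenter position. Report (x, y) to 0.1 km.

(60.1, -3.9)

Circle about each station: x² + y² = 60.23²; (x + 87.3)² + (y + 63.7)² = 159.07²; (x − 43.4)² + (y + 95.4)² = 93.01².
Subtracting the P equation from the Q and R equations removes the quadratic terms:
-174.6 x − 127.4 y = -9996.63
86.8 x − 190.8 y = 5961.51
Solving the 2×2 system: x ≈ 60.1, y ≈ -3.9 km.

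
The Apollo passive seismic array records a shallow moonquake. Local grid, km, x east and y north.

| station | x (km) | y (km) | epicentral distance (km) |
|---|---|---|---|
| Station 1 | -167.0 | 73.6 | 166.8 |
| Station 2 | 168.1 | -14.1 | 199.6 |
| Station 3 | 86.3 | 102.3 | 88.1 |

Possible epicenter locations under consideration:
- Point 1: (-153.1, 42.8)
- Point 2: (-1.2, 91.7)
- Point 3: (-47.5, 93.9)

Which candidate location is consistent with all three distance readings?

Point 2

For each candidate, compare |candidate − station| to the reported distance:
Point 1: residuals Station 1 133.0, Station 2 126.6, Station 3 158.6 → max 158.6 km
Point 2: residuals Station 1 0.0, Station 2 0.0, Station 3 0.0 → max 0.0 km
Point 3: residuals Station 1 45.6, Station 2 41.5, Station 3 46.0 → max 46.0 km
Only Point 2 has all residuals ≈ 0.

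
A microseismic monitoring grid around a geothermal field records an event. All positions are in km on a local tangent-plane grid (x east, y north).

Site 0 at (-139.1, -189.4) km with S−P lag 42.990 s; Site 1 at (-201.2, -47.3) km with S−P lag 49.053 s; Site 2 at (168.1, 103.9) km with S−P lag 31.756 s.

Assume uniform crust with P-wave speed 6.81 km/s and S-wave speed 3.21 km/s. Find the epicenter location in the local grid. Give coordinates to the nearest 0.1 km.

Distance from S−P lag: d = Δt · v_P v_S / (v_P − v_S) = Δt · (6.81·3.21)/(6.81−3.21) ≈ 6.0723·Δt.
So d_Site 0 = 261.05, d_Site 1 = 297.86, d_Site 2 = 192.83 km.
Circle about each station: (x + 139.1)² + (y + 189.4)² = 261.05²; (x + 201.2)² + (y + 47.3)² = 297.86²; (x − 168.1)² + (y − 103.9)² = 192.83².
Subtracting the Site 0 equation from the Site 1 and Site 2 equations removes the quadratic terms:
-124.2 x + 284.2 y = -33075.92
614.4 x + 586.6 y = 14795.34
Solving the 2×2 system: x ≈ 95.4, y ≈ -74.7 km.
Check against Site 0 (with the unrounded x, y): √((x + 139.1)²+(y + 189.4)²) = 261.05 ≈ 261.05 km. ✓

(95.4, -74.7)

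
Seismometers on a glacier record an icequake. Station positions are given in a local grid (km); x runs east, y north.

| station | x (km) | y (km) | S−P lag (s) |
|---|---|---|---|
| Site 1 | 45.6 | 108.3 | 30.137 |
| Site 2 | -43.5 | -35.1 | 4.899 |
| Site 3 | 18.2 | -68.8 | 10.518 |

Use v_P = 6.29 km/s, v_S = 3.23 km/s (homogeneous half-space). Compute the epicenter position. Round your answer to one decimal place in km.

Distance from S−P lag: d = Δt · v_P v_S / (v_P − v_S) = Δt · (6.29·3.23)/(6.29−3.23) ≈ 6.6394·Δt.
So d_Site 1 = 200.09, d_Site 2 = 32.53, d_Site 3 = 69.83 km.
Circle about each station: (x − 45.6)² + (y − 108.3)² = 200.09²; (x + 43.5)² + (y + 35.1)² = 32.53²; (x − 18.2)² + (y + 68.8)² = 69.83².
Subtracting the Site 1 equation from the Site 2 and Site 3 equations removes the quadratic terms:
-178.2 x − 286.8 y = 28293.82
-54.8 x − 354.2 y = 26416.21
Solving the 2×2 system: x ≈ -51.6, y ≈ -66.6 km.

(-51.6, -66.6)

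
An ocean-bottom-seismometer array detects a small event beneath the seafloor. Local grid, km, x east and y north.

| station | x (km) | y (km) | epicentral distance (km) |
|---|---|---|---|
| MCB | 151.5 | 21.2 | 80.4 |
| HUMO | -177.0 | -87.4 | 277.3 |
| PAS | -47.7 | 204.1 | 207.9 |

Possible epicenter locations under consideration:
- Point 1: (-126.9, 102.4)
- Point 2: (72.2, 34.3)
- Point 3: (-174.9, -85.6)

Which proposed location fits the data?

For each candidate, compare |candidate − station| to the reported distance:
Point 1: residuals MCB 209.6, HUMO 81.0, PAS 79.0 → max 209.6 km
Point 2: residuals MCB 0.0, HUMO 0.0, PAS 0.0 → max 0.0 km
Point 3: residuals MCB 263.0, HUMO 274.5, PAS 108.5 → max 274.5 km
Only Point 2 has all residuals ≈ 0.

Point 2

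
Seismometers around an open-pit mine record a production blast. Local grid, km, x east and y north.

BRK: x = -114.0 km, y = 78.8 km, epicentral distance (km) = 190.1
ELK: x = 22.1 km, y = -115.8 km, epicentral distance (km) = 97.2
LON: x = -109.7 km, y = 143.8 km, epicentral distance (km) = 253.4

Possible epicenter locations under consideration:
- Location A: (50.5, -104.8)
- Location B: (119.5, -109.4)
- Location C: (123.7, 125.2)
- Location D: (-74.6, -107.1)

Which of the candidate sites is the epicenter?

For each candidate, compare |candidate − station| to the reported distance:
Location A: residuals BRK 56.4, ELK 66.7, LON 42.3 → max 66.7 km
Location B: residuals BRK 109.8, ELK 0.4, LON 88.1 → max 109.8 km
Location C: residuals BRK 52.1, ELK 164.3, LON 19.3 → max 164.3 km
Location D: residuals BRK 0.1, ELK 0.1, LON 0.1 → max 0.1 km
Only Location D has all residuals ≈ 0.

Location D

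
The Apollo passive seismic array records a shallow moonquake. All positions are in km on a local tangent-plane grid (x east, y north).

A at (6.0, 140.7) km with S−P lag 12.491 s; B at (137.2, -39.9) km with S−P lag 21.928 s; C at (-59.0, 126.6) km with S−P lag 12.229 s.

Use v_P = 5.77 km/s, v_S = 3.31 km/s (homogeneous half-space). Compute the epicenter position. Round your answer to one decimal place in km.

Distance from S−P lag: d = Δt · v_P v_S / (v_P − v_S) = Δt · (5.77·3.31)/(5.77−3.31) ≈ 7.7637·Δt.
So d_A = 96.98, d_B = 170.24, d_C = 94.94 km.
Circle about each station: (x − 6.0)² + (y − 140.7)² = 96.98²; (x − 137.2)² + (y + 39.9)² = 170.24²; (x + 59.0)² + (y − 126.6)² = 94.94².
Subtracting pairs of circle equations eliminates x²+y² and gives linear equations (the radical axes):
262.4 x − 361.2 y = -18993.18
-130.0 x − 28.2 y = 67.59
Solving the 2×2 system: x ≈ -10.3, y ≈ 45.1 km.
Check against A (with the unrounded x, y): √((x − 6.0)²+(y − 140.7)²) = 96.98 ≈ 96.98 km. ✓

(-10.3, 45.1)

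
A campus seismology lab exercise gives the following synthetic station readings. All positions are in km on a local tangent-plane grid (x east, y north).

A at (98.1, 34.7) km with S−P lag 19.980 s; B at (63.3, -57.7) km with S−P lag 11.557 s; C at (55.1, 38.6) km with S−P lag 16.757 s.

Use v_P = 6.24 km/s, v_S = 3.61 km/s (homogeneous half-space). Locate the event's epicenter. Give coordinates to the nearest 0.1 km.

x ≈ -34.4 km, y ≈ -73.6 km

Distance from S−P lag: d = Δt · v_P v_S / (v_P − v_S) = Δt · (6.24·3.61)/(6.24−3.61) ≈ 8.5652·Δt.
So d_A = 171.13, d_B = 98.99, d_C = 143.53 km.
Circle about each station: (x − 98.1)² + (y − 34.7)² = 171.13²; (x − 63.3)² + (y + 57.7)² = 98.99²; (x − 55.1)² + (y − 38.6)² = 143.53².
Subtracting the A equation from the B and C equations removes the quadratic terms:
-69.6 x − 184.8 y = 15994.94
-86.0 x + 7.8 y = 2382.89
Solving the 2×2 system: x ≈ -34.4, y ≈ -73.6 km.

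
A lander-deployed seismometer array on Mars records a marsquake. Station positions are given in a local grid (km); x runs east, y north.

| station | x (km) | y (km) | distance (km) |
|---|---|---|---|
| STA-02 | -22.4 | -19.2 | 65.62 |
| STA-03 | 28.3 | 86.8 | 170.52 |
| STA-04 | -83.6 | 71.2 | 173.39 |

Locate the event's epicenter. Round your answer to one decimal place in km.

Circle about each station: (x + 22.4)² + (y + 19.2)² = 65.62²; (x − 28.3)² + (y − 86.8)² = 170.52²; (x + 83.6)² + (y − 71.2)² = 173.39².
Subtracting the STA-02 equation from the STA-03 and STA-04 equations removes the quadratic terms:
101.4 x + 212.0 y = -17306.36
-122.4 x + 180.8 y = -14570.11
Solving the 2×2 system: x ≈ -0.9, y ≈ -81.2 km.

x ≈ -0.9 km, y ≈ -81.2 km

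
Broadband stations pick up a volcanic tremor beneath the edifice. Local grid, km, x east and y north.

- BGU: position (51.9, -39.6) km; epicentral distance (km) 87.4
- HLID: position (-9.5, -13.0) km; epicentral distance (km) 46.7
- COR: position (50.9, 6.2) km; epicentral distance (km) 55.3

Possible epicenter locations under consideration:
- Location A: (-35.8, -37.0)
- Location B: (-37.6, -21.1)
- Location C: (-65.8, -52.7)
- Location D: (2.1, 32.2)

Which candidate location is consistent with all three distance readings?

For each candidate, compare |candidate − station| to the reported distance:
Location A: residuals BGU 0.3, HLID 11.1, COR 41.6 → max 41.6 km
Location B: residuals BGU 4.0, HLID 17.5, COR 37.3 → max 37.3 km
Location C: residuals BGU 31.0, HLID 22.2, COR 75.4 → max 75.4 km
Location D: residuals BGU 0.0, HLID 0.0, COR 0.0 → max 0.0 km
Only Location D has all residuals ≈ 0.

Location D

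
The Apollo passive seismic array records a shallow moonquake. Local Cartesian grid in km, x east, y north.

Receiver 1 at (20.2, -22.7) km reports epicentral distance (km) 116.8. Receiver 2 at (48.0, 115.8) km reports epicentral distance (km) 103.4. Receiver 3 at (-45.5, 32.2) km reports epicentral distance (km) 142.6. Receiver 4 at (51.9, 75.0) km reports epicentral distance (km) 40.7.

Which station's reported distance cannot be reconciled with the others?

Receiver 2

Solve using three stations at a time. Using Receiver 1, Receiver 3, Receiver 4 (subtract circle equations pairwise → linear system) gives (x, y) ≈ (92.2, 69.3).
Distances from that point to each station vs reported:
  Receiver 1: calculated 116.8 vs reported 116.8 → residual 0.0 km
  Receiver 2: calculated 64.2 vs reported 103.4 → residual 39.2 km
  Receiver 3: calculated 142.6 vs reported 142.6 → residual 0.0 km
  Receiver 4: calculated 40.7 vs reported 40.7 → residual 0.0 km
Receiver 1, Receiver 3, Receiver 4 are mutually consistent (residuals ≈ 0); Receiver 2 is off by 39.2 km.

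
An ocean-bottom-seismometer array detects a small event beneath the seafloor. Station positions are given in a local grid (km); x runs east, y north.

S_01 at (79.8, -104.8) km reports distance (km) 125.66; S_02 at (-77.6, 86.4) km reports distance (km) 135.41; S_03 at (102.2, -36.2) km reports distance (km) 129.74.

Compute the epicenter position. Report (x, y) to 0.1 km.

Circle about each station: (x − 79.8)² + (y + 104.8)² = 125.66²; (x + 77.6)² + (y − 86.4)² = 135.41²; (x − 102.2)² + (y + 36.2)² = 129.74².
Subtracting the S_01 equation from the S_02 and S_03 equations removes the quadratic terms:
-314.8 x + 382.4 y = -6409.79
44.8 x + 137.2 y = -6637.83
Solving the 2×2 system: x ≈ -27.5, y ≈ -39.4 km.
Check against S_01 (with the unrounded x, y): √((x − 79.8)²+(y + 104.8)²) = 125.66 ≈ 125.66 km. ✓

(-27.5, -39.4)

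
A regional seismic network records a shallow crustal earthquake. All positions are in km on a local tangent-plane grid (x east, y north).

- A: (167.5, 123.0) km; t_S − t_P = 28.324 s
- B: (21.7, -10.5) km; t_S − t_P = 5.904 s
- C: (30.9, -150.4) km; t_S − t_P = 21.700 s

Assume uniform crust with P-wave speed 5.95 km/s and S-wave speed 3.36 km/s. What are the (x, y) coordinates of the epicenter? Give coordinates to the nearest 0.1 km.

Distance from S−P lag: d = Δt · v_P v_S / (v_P − v_S) = Δt · (5.95·3.36)/(5.95−3.36) ≈ 7.7189·Δt.
So d_A = 218.63, d_B = 45.57, d_C = 167.50 km.
Circle about each station: (x − 167.5)² + (y − 123.0)² = 218.63²; (x − 21.7)² + (y + 10.5)² = 45.57²; (x − 30.9)² + (y + 150.4)² = 167.50².
Subtracting pairs of circle equations eliminates x²+y² and gives linear equations (the radical axes):
-291.6 x − 267.0 y = 3118.34
-273.2 x − 546.8 y = 132.55
Solving the 2×2 system: x ≈ -19.3, y ≈ 9.4 km.
Check against A (with the unrounded x, y): √((x − 167.5)²+(y − 123.0)²) = 218.63 ≈ 218.63 km. ✓

x ≈ -19.3 km, y ≈ 9.4 km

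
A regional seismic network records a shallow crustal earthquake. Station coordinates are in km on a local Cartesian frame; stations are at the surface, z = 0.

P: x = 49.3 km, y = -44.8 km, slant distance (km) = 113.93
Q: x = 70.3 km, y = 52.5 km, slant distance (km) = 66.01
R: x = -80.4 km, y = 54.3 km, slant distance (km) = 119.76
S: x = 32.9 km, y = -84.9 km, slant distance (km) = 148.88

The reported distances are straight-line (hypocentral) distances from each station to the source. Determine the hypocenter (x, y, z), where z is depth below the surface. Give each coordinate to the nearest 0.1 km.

x ≈ 28.1 km, y ≈ 55.0 km, depth ≈ 50.7 km

Each station gives a sphere (x−x_i)² + (y−y_i)² + z² = d_i² (stations at z=0).
Subtracting the P sphere from Q and R: z² cancels, leaving linear equations in x and y:
42.0 x + 194.6 y = 11883.53
-259.4 x + 198.2 y = 3612.71
Solving: x ≈ 28.098, y ≈ 55.002 km (keep extra digits for the depth step; rounded: 28.1, 55.0).
Then from the P sphere: z² = 113.93² − (x − 49.3)² − (y + 44.8)² with x = 28.098, y = 55.002, so z ≈ 50.696 ≈ 50.7 km.
Check against S (with the unrounded solution): distance 148.88 ≈ 148.88 km. ✓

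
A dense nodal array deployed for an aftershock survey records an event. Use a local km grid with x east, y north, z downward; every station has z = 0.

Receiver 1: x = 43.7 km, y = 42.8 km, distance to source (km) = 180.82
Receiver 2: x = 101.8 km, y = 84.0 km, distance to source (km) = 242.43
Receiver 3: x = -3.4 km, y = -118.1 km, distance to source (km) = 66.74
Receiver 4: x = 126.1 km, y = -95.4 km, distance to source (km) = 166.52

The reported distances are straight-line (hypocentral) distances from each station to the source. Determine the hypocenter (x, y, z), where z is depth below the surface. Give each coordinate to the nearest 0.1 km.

Each station gives a sphere (x−x_i)² + (y−y_i)² + z² = d_i² (stations at z=0).
Subtracting the Receiver 1 sphere from Receiver 2 and Receiver 3: z² cancels, leaving linear equations in x and y:
116.2 x + 82.4 y = -12398.72
-94.2 x − 321.8 y = 38459.28
Solving: x ≈ -27.703, y ≈ -111.404 km (keep extra digits for the depth step; rounded: -27.7, -111.4).
Then from the Receiver 1 sphere: z² = 180.82² − (x − 43.7)² − (y − 42.8)² with x = -27.703, y = -111.404, so z ≈ 61.795 ≈ 61.8 km.

(-27.7, -111.4, 61.8)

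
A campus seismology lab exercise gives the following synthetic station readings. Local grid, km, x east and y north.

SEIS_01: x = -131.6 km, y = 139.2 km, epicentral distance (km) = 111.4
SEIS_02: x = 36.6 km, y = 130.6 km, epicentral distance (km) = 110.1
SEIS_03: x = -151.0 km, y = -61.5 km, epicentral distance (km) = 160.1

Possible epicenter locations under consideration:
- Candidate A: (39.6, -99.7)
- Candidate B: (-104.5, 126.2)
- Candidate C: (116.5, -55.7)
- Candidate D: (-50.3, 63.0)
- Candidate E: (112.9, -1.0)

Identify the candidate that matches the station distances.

For each candidate, compare |candidate − station| to the reported distance:
Candidate A: residuals SEIS_01 182.5, SEIS_02 120.2, SEIS_03 34.3 → max 182.5 km
Candidate B: residuals SEIS_01 81.3, SEIS_02 31.1, SEIS_03 33.3 → max 81.3 km
Candidate C: residuals SEIS_01 204.1, SEIS_02 92.6, SEIS_03 107.5 → max 204.1 km
Candidate D: residuals SEIS_01 0.0, SEIS_02 0.0, SEIS_03 0.0 → max 0.0 km
Candidate E: residuals SEIS_01 170.4, SEIS_02 42.0, SEIS_03 110.6 → max 170.4 km
Only Candidate D has all residuals ≈ 0.

Candidate D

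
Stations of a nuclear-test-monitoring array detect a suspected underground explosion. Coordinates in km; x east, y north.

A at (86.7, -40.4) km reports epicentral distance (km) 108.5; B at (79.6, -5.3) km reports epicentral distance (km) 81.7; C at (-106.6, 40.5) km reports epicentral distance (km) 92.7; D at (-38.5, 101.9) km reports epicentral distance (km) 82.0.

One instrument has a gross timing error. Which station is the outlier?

C

Solve using three stations at a time. Using A, B, D (subtract circle equations pairwise → linear system) gives (x, y) ≈ (8.4, 34.6).
Distances from that point to each station vs reported:
  A: calculated 108.5 vs reported 108.5 → residual 0.0 km
  B: calculated 81.7 vs reported 81.7 → residual 0.0 km
  C: calculated 115.1 vs reported 92.7 → residual 22.4 km
  D: calculated 82.0 vs reported 82.0 → residual 0.0 km
A, B, D are mutually consistent (residuals ≈ 0); C is off by 22.4 km.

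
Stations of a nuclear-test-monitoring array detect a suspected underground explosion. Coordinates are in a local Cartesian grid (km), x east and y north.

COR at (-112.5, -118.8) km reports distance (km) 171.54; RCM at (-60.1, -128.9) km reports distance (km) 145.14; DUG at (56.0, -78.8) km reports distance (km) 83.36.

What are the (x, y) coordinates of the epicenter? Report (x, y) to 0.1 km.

Circle about each station: (x + 112.5)² + (y + 118.8)² = 171.54²; (x + 60.1)² + (y + 128.9)² = 145.14²; (x − 56.0)² + (y + 78.8)² = 83.36².
Subtracting the COR equation from the RCM and DUG equations removes the quadratic terms:
104.8 x − 20.2 y = 1817.88
337.0 x + 80.0 y = 5052.83
Solving the 2×2 system: x ≈ 16.3, y ≈ -5.5 km.

16.3 km east, -5.5 km north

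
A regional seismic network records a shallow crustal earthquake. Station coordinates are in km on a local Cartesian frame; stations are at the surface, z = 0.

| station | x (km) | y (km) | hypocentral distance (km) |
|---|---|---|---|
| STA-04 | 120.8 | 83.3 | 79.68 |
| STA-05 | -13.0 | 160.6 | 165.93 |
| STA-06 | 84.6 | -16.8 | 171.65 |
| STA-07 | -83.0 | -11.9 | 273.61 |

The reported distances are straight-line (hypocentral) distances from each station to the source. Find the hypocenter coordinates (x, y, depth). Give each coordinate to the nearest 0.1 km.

(140.6, 135.0, 57.3)

Each station gives a sphere (x−x_i)² + (y−y_i)² + z² = d_i² (stations at z=0).
Subtracting the STA-04 sphere from STA-05 and STA-06: z² cancels, leaving linear equations in x and y:
-267.6 x + 154.6 y = -16754.03
-72.4 x − 200.2 y = -37206.95
Solving: x ≈ 140.603, y ≈ 135.002 km (keep extra digits for the depth step; rounded: 140.6, 135.0).
Then from the STA-04 sphere: z² = 79.68² − (x − 120.8)² − (y − 83.3)² with x = 140.603, y = 135.002, so z ≈ 57.303 ≈ 57.3 km.
Check against STA-07 (with the unrounded solution): distance 273.61 ≈ 273.61 km. ✓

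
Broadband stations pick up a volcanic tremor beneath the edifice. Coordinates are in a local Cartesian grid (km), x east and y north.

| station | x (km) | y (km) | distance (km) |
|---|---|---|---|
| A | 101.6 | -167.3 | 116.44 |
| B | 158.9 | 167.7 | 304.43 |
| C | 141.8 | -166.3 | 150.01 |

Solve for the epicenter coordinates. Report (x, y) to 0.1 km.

x ≈ 8.7 km, y ≈ -97.1 km

Circle about each station: (x − 101.6)² + (y + 167.3)² = 116.44²; (x − 158.9)² + (y − 167.7)² = 304.43²; (x − 141.8)² + (y + 166.3)² = 150.01².
Subtracting the A equation from the B and C equations removes the quadratic terms:
114.6 x + 670.0 y = -64058.70
80.4 x + 2.0 y = 506.35
Solving the 2×2 system: x ≈ 8.7, y ≈ -97.1 km.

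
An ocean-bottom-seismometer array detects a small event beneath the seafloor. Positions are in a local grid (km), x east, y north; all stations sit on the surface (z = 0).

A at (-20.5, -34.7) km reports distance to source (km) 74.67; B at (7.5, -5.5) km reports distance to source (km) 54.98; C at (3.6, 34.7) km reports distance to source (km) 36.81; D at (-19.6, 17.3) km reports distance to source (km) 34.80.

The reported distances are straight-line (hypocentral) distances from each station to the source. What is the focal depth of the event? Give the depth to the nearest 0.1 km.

z ≈ 30.8 km

Each station gives a sphere (x−x_i)² + (y−y_i)² + z² = d_i² (stations at z=0).
Subtracting the A sphere from B and C: z² cancels, leaving linear equations in x and y:
56.0 x + 58.4 y = 1014.97
48.2 x + 138.8 y = 3813.34
Solving: x ≈ -16.503, y ≈ 33.205 km (keep extra digits for the depth step; rounded: -16.5, 33.2).
Then from the A sphere: z² = 74.67² − (x + 20.5)² − (y + 34.7)² with x = -16.503, y = 33.205, so z ≈ 30.798 ≈ 30.8 km.
Check against D (with the unrounded solution): distance 34.80 ≈ 34.80 km. ✓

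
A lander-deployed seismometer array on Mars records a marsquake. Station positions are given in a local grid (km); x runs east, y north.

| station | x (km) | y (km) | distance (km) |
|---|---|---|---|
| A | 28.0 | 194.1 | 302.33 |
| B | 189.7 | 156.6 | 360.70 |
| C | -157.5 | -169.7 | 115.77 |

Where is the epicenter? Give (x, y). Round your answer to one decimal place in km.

Circle about each station: (x − 28.0)² + (y − 194.1)² = 302.33²; (x − 189.7)² + (y − 156.6)² = 360.70²; (x + 157.5)² + (y + 169.7)² = 115.77².
Subtracting the A equation from the B and C equations removes the quadratic terms:
323.4 x − 75.0 y = -16650.22
-371.0 x − 727.6 y = 93146.27
Solving the 2×2 system: x ≈ -72.6, y ≈ -91.0 km.

(-72.6, -91.0)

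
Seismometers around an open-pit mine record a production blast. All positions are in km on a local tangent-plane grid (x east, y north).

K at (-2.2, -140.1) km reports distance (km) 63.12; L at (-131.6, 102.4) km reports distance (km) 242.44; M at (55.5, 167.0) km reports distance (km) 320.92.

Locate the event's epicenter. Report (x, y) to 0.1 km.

-64.6 km east, -130.6 km north

Circle about each station: (x + 2.2)² + (y + 140.1)² = 63.12²; (x + 131.6)² + (y − 102.4)² = 242.44²; (x − 55.5)² + (y − 167.0)² = 320.92².
Subtracting the K equation from the L and M equations removes the quadratic terms:
-258.8 x + 485.0 y = -46621.55
115.4 x + 614.2 y = -87669.11
Solving the 2×2 system: x ≈ -64.6, y ≈ -130.6 km.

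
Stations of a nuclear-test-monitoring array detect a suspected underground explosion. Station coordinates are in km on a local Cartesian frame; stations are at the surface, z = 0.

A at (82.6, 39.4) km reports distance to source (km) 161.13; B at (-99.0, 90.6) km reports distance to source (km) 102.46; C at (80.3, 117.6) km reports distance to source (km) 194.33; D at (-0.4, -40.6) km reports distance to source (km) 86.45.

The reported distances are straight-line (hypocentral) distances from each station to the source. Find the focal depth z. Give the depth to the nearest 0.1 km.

34.1 km

Each station gives a sphere (x−x_i)² + (y−y_i)² + z² = d_i² (stations at z=0).
Subtracting the A sphere from B and C: z² cancels, leaving linear equations in x and y:
-363.2 x + 102.4 y = 25099.07
-4.6 x + 156.4 y = 101.46
Solving: x ≈ -69.499, y ≈ -1.395 km (keep extra digits for the depth step; rounded: -69.5, -1.4).
Then from the A sphere: z² = 161.13² − (x − 82.6)² − (y − 39.4)² with x = -69.499, y = -1.395, so z ≈ 34.125 ≈ 34.1 km.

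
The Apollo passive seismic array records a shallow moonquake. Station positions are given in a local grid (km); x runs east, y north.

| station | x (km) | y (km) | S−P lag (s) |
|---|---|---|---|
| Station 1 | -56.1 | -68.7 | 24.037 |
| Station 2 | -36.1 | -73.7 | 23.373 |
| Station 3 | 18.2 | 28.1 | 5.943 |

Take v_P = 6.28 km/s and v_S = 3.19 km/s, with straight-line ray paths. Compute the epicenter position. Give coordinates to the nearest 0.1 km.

Distance from S−P lag: d = Δt · v_P v_S / (v_P − v_S) = Δt · (6.28·3.19)/(6.28−3.19) ≈ 6.4832·Δt.
So d_Station 1 = 155.84, d_Station 2 = 151.53, d_Station 3 = 38.53 km.
Circle about each station: (x + 56.1)² + (y + 68.7)² = 155.84²; (x + 36.1)² + (y + 73.7)² = 151.53²; (x − 18.2)² + (y − 28.1)² = 38.53².
Subtracting pairs of circle equations eliminates x²+y² and gives linear equations (the radical axes):
40.0 x − 10.0 y = 192.76
148.6 x + 193.6 y = 16055.49
Solving the 2×2 system: x ≈ 21.4, y ≈ 66.5 km.

(21.4, 66.5)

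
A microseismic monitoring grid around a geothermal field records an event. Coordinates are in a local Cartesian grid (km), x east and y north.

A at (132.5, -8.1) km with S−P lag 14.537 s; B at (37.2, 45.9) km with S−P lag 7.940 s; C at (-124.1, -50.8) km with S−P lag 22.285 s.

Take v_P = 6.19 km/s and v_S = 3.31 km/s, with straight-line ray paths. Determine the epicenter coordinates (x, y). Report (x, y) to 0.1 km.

x ≈ 29.1 km, y ≈ -10.0 km

Distance from S−P lag: d = Δt · v_P v_S / (v_P − v_S) = Δt · (6.19·3.31)/(6.19−3.31) ≈ 7.1142·Δt.
So d_A = 103.42, d_B = 56.49, d_C = 158.54 km.
Circle about each station: (x − 132.5)² + (y + 8.1)² = 103.42²; (x − 37.2)² + (y − 45.9)² = 56.49²; (x + 124.1)² + (y + 50.8)² = 158.54².
Subtracting the A equation from the B and C equations removes the quadratic terms:
-190.6 x + 108.0 y = -6626.63
-513.2 x − 85.4 y = -14079.65
Solving the 2×2 system: x ≈ 29.1, y ≈ -10.0 km.
Check against A (with the unrounded x, y): √((x − 132.5)²+(y + 8.1)²) = 103.42 ≈ 103.42 km. ✓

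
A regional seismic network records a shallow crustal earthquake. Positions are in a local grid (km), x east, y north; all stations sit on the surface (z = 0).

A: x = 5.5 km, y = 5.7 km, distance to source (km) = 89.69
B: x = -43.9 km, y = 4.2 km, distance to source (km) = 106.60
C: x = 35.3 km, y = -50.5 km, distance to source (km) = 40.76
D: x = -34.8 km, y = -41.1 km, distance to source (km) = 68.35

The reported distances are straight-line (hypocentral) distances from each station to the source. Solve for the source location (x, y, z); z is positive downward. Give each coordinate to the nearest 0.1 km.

Each station gives a sphere (x−x_i)² + (y−y_i)² + z² = d_i² (stations at z=0).
Subtracting the A sphere from B and C: z² cancels, leaving linear equations in x and y:
-98.8 x − 3.0 y = -1437.15
59.6 x − 112.4 y = 10116.52
Solving: x ≈ 17.005, y ≈ -80.988 km (keep extra digits for the depth step; rounded: 17.0, -81.0).
Then from the A sphere: z² = 89.69² − (x − 5.5)² − (y − 5.7)² with x = 17.005, y = -80.988, so z ≈ 19.928 ≈ 19.9 km.

(17.0, -81.0, 19.9)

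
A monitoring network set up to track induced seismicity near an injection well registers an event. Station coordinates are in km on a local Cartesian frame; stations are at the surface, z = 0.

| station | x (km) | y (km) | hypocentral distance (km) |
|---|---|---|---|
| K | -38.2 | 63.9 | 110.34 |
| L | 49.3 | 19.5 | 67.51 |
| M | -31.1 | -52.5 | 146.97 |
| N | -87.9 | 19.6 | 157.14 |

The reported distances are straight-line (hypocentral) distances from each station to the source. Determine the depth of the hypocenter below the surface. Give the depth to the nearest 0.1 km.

59.2 km

Each station gives a sphere (x−x_i)² + (y−y_i)² + z² = d_i² (stations at z=0).
Subtracting the K sphere from L and M: z² cancels, leaving linear equations in x and y:
175.0 x − 88.8 y = 4885.61
14.2 x − 232.8 y = -11244.26
Solving: x ≈ 54.101, y ≈ 51.600 km (keep extra digits for the depth step; rounded: 54.1, 51.6).
Then from the K sphere: z² = 110.34² − (x + 38.2)² − (y − 63.9)² with x = 54.101, y = 51.600, so z ≈ 59.196 ≈ 59.2 km.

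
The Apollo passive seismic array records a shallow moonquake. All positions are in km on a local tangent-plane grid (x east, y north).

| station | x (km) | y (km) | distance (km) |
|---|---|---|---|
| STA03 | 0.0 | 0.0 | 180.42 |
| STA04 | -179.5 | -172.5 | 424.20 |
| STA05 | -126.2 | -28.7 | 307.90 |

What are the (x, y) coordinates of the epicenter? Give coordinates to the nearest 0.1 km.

(162.4, 78.6)

Circle about each station: x² + y² = 180.42²; (x + 179.5)² + (y + 172.5)² = 424.20²; (x + 126.2)² + (y + 28.7)² = 307.90².
Subtracting pairs of circle equations eliminates x²+y² and gives linear equations (the radical axes):
-359.0 x − 345.0 y = -85417.76
-252.4 x − 57.4 y = -45500.90
Solving the 2×2 system: x ≈ 162.4, y ≈ 78.6 km.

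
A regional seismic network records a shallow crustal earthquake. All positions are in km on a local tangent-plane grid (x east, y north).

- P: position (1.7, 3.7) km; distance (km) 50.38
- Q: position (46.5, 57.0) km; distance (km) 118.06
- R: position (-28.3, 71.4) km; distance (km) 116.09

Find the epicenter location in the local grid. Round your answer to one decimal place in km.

x ≈ -14.8 km, y ≈ -43.9 km

Circle about each station: (x − 1.7)² + (y − 3.7)² = 50.38²; (x − 46.5)² + (y − 57.0)² = 118.06²; (x + 28.3)² + (y − 71.4)² = 116.09².
Subtracting the P equation from the Q and R equations removes the quadratic terms:
89.6 x + 106.6 y = -6005.35
-60.0 x + 135.4 y = -5056.47
Solving the 2×2 system: x ≈ -14.8, y ≈ -43.9 km.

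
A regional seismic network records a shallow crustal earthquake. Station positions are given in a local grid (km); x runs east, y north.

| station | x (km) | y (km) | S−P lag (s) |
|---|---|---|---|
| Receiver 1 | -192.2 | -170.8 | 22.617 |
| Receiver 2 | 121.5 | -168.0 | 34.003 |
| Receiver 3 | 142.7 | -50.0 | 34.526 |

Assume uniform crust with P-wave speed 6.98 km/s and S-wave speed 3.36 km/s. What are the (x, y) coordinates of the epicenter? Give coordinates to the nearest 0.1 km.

(-79.3, -77.4)

Distance from S−P lag: d = Δt · v_P v_S / (v_P − v_S) = Δt · (6.98·3.36)/(6.98−3.36) ≈ 6.4787·Δt.
So d_Receiver 1 = 146.53, d_Receiver 2 = 220.29, d_Receiver 3 = 223.68 km.
Circle about each station: (x + 192.2)² + (y + 170.8)² = 146.53²; (x − 121.5)² + (y + 168.0)² = 220.29²; (x − 142.7)² + (y + 50.0)² = 223.68².
Subtracting the Receiver 1 equation from the Receiver 2 and Receiver 3 equations removes the quadratic terms:
627.4 x + 5.6 y = -50183.87
669.8 x + 241.6 y = -71811.89
Solving the 2×2 system: x ≈ -79.3, y ≈ -77.4 km.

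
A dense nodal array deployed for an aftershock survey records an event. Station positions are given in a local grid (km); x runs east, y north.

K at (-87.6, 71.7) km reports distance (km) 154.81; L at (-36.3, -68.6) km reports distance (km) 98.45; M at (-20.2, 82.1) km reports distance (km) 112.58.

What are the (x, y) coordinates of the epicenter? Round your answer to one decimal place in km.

Circle about each station: (x + 87.6)² + (y − 71.7)² = 154.81²; (x + 36.3)² + (y + 68.6)² = 98.45²; (x + 20.2)² + (y − 82.1)² = 112.58².
Subtracting pairs of circle equations eliminates x²+y² and gives linear equations (the radical axes):
102.6 x − 280.6 y = 7482.73
134.8 x + 20.8 y = 5625.68
Solving the 2×2 system: x ≈ 43.4, y ≈ -10.8 km.

x ≈ 43.4 km, y ≈ -10.8 km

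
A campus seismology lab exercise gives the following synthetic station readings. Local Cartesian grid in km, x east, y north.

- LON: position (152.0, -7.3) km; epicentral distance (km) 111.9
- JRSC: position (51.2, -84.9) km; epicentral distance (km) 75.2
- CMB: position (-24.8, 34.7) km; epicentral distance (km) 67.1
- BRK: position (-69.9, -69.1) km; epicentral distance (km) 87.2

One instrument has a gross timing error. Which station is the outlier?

Solve using three stations at a time. Using JRSC, CMB, BRK (subtract circle equations pairwise → linear system) gives (x, y) ≈ (5.5, -25.2).
Distances from that point to each station vs reported:
  LON: calculated 147.6 vs reported 111.9 → residual 35.7 km
  JRSC: calculated 75.2 vs reported 75.2 → residual 0.0 km
  CMB: calculated 67.1 vs reported 67.1 → residual 0.0 km
  BRK: calculated 87.2 vs reported 87.2 → residual 0.0 km
JRSC, CMB, BRK are mutually consistent (residuals ≈ 0); LON is off by 35.7 km.

LON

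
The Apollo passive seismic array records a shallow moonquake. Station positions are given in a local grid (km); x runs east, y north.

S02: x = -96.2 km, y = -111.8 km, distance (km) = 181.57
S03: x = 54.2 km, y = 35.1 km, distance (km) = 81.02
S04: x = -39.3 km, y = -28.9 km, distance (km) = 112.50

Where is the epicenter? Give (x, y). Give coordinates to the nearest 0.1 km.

Circle about each station: (x + 96.2)² + (y + 111.8)² = 181.57²; (x − 54.2)² + (y − 35.1)² = 81.02²; (x + 39.3)² + (y + 28.9)² = 112.50².
Subtracting pairs of circle equations eliminates x²+y² and gives linear equations (the radical axes):
300.8 x + 293.8 y = 8819.39
113.8 x + 165.8 y = 937.43
Solving the 2×2 system: x ≈ 72.2, y ≈ -43.9 km.
Check against S02 (with the unrounded x, y): √((x + 96.2)²+(y + 111.8)²) = 181.57 ≈ 181.57 km. ✓

(72.2, -43.9)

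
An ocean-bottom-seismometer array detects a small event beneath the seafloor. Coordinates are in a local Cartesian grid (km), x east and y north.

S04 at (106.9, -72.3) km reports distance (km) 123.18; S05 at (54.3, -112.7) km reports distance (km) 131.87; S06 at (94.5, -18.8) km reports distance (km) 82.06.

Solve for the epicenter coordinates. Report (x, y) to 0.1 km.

(19.5, 14.5)

Circle about each station: (x − 106.9)² + (y + 72.3)² = 123.18²; (x − 54.3)² + (y + 112.7)² = 131.87²; (x − 94.5)² + (y + 18.8)² = 82.06².
Subtracting the S04 equation from the S05 and S06 equations removes the quadratic terms:
-105.2 x − 80.8 y = -3221.50
-24.8 x + 107.0 y = 1068.26
Solving the 2×2 system: x ≈ 19.5, y ≈ 14.5 km.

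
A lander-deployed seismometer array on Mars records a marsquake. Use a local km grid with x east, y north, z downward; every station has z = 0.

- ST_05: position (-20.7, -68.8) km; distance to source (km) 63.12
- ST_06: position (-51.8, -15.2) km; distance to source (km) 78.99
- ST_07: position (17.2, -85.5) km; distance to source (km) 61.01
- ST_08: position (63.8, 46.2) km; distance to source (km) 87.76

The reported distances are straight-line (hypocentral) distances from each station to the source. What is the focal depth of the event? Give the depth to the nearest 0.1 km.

Each station gives a sphere (x−x_i)² + (y−y_i)² + z² = d_i² (stations at z=0).
Subtracting the ST_05 sphere from ST_06 and ST_07: z² cancels, leaving linear equations in x and y:
-62.2 x + 107.2 y = -4502.94
75.8 x − 33.4 y = 2706.07
Solving: x ≈ 23.096, y ≈ -28.604 km (keep extra digits for the depth step; rounded: 23.1, -28.6).
Then from the ST_05 sphere: z² = 63.12² − (x + 20.7)² − (y + 68.8)² with x = 23.096, y = -28.604, so z ≈ 21.221 ≈ 21.2 km.

z ≈ 21.2 km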